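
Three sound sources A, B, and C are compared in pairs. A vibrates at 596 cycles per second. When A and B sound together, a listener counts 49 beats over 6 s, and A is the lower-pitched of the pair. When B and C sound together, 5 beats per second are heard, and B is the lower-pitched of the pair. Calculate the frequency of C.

609.1667 Hz

A–B: Beat frequency = 49/6 = 8.1667 Hz.
B is above A, so f_B = 596 + 8.1667 = 604.1667 Hz.
C is above B, so f_C = 604.1667 + 5 = 609.1667 Hz.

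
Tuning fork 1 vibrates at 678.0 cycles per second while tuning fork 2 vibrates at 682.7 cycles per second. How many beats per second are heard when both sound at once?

4.7 Hz

Beats arise from superposition of two nearby frequencies; the beat rate is |f₁ − f₂|.
|678.0 − 682.7| = 4.7 Hz.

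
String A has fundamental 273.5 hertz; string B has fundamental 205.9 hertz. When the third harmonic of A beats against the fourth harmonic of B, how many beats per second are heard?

Third harmonic of the first: 3·273.5 = 820.5 Hz.
Fourth harmonic of the second: 4·205.9 = 823.6 Hz.
f_beat = |820.5 − 823.6| = 3.1 Hz.

3.1 Hz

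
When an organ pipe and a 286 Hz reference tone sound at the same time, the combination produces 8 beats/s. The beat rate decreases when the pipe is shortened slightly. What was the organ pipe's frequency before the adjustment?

|f − 286| = 8, so the organ pipe was at either 278 Hz or 294 Hz.
A shorter pipe has a higher fundamental; the adjustment raises the organ pipe's frequency.
The beat rate fell, so the adjustment moved the organ pipe toward 286 Hz — it must have started below the reference.

278 Hz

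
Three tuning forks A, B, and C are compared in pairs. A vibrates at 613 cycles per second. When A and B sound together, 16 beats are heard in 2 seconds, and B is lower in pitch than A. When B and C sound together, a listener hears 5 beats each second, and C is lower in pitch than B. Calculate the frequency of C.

A–B: Beat frequency = 16/2 = 8 Hz.
B is below A, so f_B = 613 − 8 = 605 Hz.
C is below B, so f_C = 605 − 5 = 600 Hz.

600 Hz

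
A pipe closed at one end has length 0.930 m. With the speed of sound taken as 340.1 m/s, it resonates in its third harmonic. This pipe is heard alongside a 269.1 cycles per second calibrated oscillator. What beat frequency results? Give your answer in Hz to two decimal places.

Closed pipe (odd harmonics): f_n = n·v/(4L) = 3·340.1/(4·0.930) = 274.2742 Hz.
f_beat = |274.2742 − 269.1| = 5.17 Hz.

5.17 Hz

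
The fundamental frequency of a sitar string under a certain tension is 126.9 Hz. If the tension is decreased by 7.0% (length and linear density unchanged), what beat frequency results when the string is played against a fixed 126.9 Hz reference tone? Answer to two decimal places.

4.52 Hz

For a string, f ∝ √T, so the new frequency is 126.9·√0.930 = 122.3779 Hz.
f_beat = |122.3779 − 126.9| = 4.52 Hz.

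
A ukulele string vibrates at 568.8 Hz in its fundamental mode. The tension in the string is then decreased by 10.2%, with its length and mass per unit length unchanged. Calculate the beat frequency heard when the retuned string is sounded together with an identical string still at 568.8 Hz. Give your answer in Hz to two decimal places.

For a string, f ∝ √T, so the new frequency is 568.8·√0.898 = 539.0112 Hz.
f_beat = |539.0112 − 568.8| = 29.79 Hz.

29.79 Hz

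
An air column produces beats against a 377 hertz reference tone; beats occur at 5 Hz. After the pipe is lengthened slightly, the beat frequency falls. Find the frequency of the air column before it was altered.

382 Hz

|f − 377| = 5, so the air column was at either 372 Hz or 382 Hz.
A longer pipe has a lower fundamental; the adjustment lowers the air column's frequency.
The beat rate fell, so the adjustment moved the air column toward 377 Hz — it must have started above the reference.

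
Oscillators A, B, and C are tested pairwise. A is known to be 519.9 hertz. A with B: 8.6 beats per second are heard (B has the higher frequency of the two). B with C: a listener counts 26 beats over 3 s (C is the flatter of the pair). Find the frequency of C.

519.8333 Hz

B is above A, so f_B = 519.9 + 8.6 = 528.5 Hz.
B–C: Beat frequency = 26/3 = 8.6667 Hz.
C is below B, so f_C = 528.5 − 8.6667 = 519.8333 Hz.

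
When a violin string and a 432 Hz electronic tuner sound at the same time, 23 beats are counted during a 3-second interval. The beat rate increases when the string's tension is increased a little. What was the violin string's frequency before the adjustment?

Beat frequency = 23/3 = 7.6667 Hz.
|f − 432| = 7.6667, so the violin string was at either 424.3333 Hz or 439.6667 Hz.
Higher tension means higher frequency; the adjustment raises the violin string's frequency.
The beat rate rose, so the adjustment moved the violin string further from 432 Hz — it was already above the reference.

439.6667 Hz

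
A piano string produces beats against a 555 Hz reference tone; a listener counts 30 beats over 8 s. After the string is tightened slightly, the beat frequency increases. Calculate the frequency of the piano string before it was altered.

558.75 Hz

Beat frequency = 30/8 = 3.75 Hz.
|f − 555| = 3.75, so the piano string was at either 551.25 Hz or 558.75 Hz.
Increasing tension raises a string's frequency; the adjustment raises the piano string's frequency.
The beat rate rose, so the adjustment moved the piano string further from 555 Hz — it was already above the reference.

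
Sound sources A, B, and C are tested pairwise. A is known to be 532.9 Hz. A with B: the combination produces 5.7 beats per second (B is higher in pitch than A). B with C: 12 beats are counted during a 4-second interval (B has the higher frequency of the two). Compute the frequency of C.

B is above A, so f_B = 532.9 + 5.7 = 538.6 Hz.
B–C: Beat frequency = 12/4 = 3 Hz.
C is below B, so f_C = 538.6 − 3 = 535.6 Hz.

535.6 Hz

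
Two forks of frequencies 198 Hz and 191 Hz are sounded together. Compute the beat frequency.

7 Hz

The beat frequency equals the magnitude of the frequency difference.
|198 − 191| = 7 Hz.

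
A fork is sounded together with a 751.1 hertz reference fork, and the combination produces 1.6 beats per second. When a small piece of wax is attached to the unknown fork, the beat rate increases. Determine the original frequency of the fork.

749.5 Hz

|f − 751.1| = 1.6, so the fork was at either 749.5 Hz or 752.7 Hz.
Loading a fork with wax lowers its frequency; the adjustment lowers the fork's frequency.
The beat rate rose, so the adjustment moved the fork further from 751.1 Hz — it was already below the reference.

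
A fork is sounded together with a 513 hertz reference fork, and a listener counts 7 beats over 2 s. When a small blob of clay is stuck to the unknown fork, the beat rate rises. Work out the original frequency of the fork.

Beat frequency = 7/2 = 3.5 Hz.
|f − 513| = 3.5, so the fork was at either 509.5 Hz or 516.5 Hz.
Adding mass to a fork lowers its frequency; the adjustment lowers the fork's frequency.
The beat rate rose, so the adjustment moved the fork further from 513 Hz — it was already below the reference.

509.5 Hz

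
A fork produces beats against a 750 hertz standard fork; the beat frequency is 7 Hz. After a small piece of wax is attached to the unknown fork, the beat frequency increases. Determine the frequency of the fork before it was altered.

|f − 750| = 7, so the fork was at either 743 Hz or 757 Hz.
Loading a fork with wax lowers its frequency; the adjustment lowers the fork's frequency.
The beat rate rose, so the adjustment moved the fork further from 750 Hz — it was already below the reference.

743 Hz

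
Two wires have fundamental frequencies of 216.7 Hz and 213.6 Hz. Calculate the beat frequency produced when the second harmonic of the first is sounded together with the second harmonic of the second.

Second harmonic of the first: 2·216.7 = 433.4 Hz.
Second harmonic of the second: 2·213.6 = 427.2 Hz.
f_beat = |433.4 − 427.2| = 6.2 Hz.

6.2 Hz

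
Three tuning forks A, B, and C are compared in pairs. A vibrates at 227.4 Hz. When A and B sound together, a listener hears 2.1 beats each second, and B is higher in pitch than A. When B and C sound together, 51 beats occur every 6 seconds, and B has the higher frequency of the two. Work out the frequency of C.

221 Hz

B is above A, so f_B = 227.4 + 2.1 = 229.5 Hz.
B–C: Beat frequency = 51/6 = 8.5 Hz.
C is below B, so f_C = 229.5 − 8.5 = 221 Hz.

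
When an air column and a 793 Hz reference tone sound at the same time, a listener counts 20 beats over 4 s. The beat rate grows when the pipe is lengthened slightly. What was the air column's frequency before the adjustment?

Beat frequency = 20/4 = 5 Hz.
|f − 793| = 5, so the air column was at either 788 Hz or 798 Hz.
A longer pipe has a lower fundamental; the adjustment lowers the air column's frequency.
The beat rate rose, so the adjustment moved the air column further from 793 Hz — it was already below the reference.

788 Hz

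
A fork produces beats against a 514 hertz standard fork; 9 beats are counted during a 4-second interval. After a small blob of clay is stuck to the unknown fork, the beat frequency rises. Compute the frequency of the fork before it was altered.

511.75 Hz

Beat frequency = 9/4 = 2.25 Hz.
|f − 514| = 2.25, so the fork was at either 511.75 Hz or 516.25 Hz.
Adding mass to a fork lowers its frequency; the adjustment lowers the fork's frequency.
The beat rate rose, so the adjustment moved the fork further from 514 Hz — it was already below the reference.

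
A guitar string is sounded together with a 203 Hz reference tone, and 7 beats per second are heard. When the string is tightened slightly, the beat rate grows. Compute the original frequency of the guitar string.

210 Hz

|f − 203| = 7, so the guitar string was at either 196 Hz or 210 Hz.
Increasing tension raises a string's frequency; the adjustment raises the guitar string's frequency.
The beat rate rose, so the adjustment moved the guitar string further from 203 Hz — it was already above the reference.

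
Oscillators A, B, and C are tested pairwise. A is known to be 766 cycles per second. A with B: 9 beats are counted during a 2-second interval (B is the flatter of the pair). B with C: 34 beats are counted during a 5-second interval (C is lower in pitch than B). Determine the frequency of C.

754.7 Hz

A–B: Beat frequency = 9/2 = 4.5 Hz.
B is below A, so f_B = 766 − 4.5 = 761.5 Hz.
B–C: Beat frequency = 34/5 = 6.8 Hz.
C is below B, so f_C = 761.5 − 6.8 = 754.7 Hz.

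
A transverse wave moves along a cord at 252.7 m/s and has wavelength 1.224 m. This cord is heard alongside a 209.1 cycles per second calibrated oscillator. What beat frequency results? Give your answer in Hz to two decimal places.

2.65 Hz

Source frequency f = v/λ = 252.7/1.224 = 206.4542 Hz.
f_beat = |206.4542 − 209.1| = 2.65 Hz.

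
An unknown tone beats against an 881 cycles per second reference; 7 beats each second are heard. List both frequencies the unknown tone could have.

|f − 881| = 7, so f = 881 ± 7.

874 Hz or 888 Hz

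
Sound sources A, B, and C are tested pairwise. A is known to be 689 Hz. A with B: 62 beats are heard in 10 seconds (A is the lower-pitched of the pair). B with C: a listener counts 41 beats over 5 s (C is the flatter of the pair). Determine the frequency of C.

687 Hz

A–B: Beat frequency = 62/10 = 6.2 Hz.
B is above A, so f_B = 689 + 6.2 = 695.2 Hz.
B–C: Beat frequency = 41/5 = 8.2 Hz.
C is below B, so f_C = 695.2 − 8.2 = 687 Hz.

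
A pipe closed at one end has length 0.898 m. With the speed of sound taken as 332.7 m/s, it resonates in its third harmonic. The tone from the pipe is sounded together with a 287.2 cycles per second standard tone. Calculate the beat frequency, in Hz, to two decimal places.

Closed pipe (odd harmonics): f_n = n·v/(4L) = 3·332.7/(4·0.898) = 277.8675 Hz.
f_beat = |277.8675 − 287.2| = 9.33 Hz.

9.33 Hz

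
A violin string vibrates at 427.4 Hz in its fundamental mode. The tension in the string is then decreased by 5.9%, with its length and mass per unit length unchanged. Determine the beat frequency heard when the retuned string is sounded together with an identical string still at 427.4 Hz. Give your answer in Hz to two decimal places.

For a string, f ∝ √T, so the new frequency is 427.4·√0.941 = 414.6000 Hz.
f_beat = |414.6000 − 427.4| = 12.80 Hz.

12.80 Hz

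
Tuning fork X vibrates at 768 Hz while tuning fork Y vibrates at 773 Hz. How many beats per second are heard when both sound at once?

The beat frequency equals the magnitude of the frequency difference.
|768 − 773| = 5 Hz.

5 Hz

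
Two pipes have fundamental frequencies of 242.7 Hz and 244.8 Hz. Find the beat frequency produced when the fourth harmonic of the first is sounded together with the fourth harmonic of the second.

Fourth harmonic of the first: 4·242.7 = 970.8 Hz.
Fourth harmonic of the second: 4·244.8 = 979.2 Hz.
f_beat = |970.8 − 979.2| = 8.4 Hz.

8.4 Hz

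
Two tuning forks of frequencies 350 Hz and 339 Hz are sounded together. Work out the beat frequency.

Beats arise from superposition of two nearby frequencies; the beat rate is |f₁ − f₂|.
|350 − 339| = 11 Hz.

11 Hz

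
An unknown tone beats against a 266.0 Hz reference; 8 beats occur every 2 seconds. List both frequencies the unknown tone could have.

262 Hz or 270 Hz

Beat frequency = 8/2 = 4 Hz.
|f − 266.0| = 4, so f = 266.0 ± 4.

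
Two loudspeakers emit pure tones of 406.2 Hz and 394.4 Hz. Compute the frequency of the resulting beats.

11.8 Hz

Beats arise from superposition of two nearby frequencies; the beat rate is |f₁ − f₂|.
|406.2 − 394.4| = 11.8 Hz.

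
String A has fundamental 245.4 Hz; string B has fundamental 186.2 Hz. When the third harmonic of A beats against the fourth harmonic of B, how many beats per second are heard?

8.6 Hz

Third harmonic of the first: 3·245.4 = 736.2 Hz.
Fourth harmonic of the second: 4·186.2 = 744.8 Hz.
f_beat = |736.2 − 744.8| = 8.6 Hz.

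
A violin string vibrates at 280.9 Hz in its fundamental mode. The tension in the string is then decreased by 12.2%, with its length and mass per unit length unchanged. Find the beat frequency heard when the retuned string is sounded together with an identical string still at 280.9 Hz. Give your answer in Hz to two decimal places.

For a string, f ∝ √T, so the new frequency is 280.9·√0.878 = 263.2079 Hz.
f_beat = |263.2079 − 280.9| = 17.69 Hz.

17.69 Hz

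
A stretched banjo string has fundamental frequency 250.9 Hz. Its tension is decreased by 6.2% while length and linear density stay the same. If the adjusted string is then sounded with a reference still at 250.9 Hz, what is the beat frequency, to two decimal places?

For a string, f ∝ √T, so the new frequency is 250.9·√0.938 = 242.9977 Hz.
f_beat = |242.9977 − 250.9| = 7.90 Hz.

7.90 Hz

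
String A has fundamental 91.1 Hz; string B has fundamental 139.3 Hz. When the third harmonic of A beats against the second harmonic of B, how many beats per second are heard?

5.3 Hz

Third harmonic of the first: 3·91.1 = 273.3 Hz.
Second harmonic of the second: 2·139.3 = 278.6 Hz.
f_beat = |273.3 − 278.6| = 5.3 Hz.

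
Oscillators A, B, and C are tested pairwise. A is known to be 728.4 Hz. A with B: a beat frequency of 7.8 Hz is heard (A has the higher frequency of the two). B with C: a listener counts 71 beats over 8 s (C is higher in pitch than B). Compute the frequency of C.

729.475 Hz

B is below A, so f_B = 728.4 − 7.8 = 720.6 Hz.
B–C: Beat frequency = 71/8 = 8.875 Hz.
C is above B, so f_C = 720.6 + 8.875 = 729.475 Hz.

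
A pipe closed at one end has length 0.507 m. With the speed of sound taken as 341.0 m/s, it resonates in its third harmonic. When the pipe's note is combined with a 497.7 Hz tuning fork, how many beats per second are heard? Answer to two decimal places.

Closed pipe (odd harmonics): f_n = n·v/(4L) = 3·341.0/(4·0.507) = 504.4379 Hz.
f_beat = |504.4379 − 497.7| = 6.74 Hz.

6.74 Hz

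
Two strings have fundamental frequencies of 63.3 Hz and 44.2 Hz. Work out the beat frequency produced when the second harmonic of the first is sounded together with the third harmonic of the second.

6.0 Hz

Second harmonic of the first: 2·63.3 = 126.6 Hz.
Third harmonic of the second: 3·44.2 = 132.6 Hz.
f_beat = |126.6 − 132.6| = 6.0 Hz.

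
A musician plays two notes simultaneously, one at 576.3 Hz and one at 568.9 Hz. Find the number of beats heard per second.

Beats arise from superposition of two nearby frequencies; the beat rate is |f₁ − f₂|.
|576.3 − 568.9| = 7.4 Hz.

7.4 Hz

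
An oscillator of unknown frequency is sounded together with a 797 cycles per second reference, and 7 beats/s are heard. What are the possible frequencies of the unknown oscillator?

|f − 797| = 7, so f = 797 ± 7.

790 Hz or 804 Hz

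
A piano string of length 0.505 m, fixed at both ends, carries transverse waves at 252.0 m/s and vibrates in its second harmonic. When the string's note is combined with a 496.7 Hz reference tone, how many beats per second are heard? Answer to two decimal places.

2.31 Hz

For a string fixed at both ends, f_n = n·v/(2L) = 2·252.0/(2·0.505) = 499.0099 Hz.
f_beat = |499.0099 − 496.7| = 2.31 Hz.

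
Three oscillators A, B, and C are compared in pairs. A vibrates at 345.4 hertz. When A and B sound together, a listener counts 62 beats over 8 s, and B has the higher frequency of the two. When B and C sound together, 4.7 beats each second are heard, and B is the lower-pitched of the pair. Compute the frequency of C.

A–B: Beat frequency = 62/8 = 7.75 Hz.
B is above A, so f_B = 345.4 + 7.75 = 353.15 Hz.
C is above B, so f_C = 353.15 + 4.7 = 357.85 Hz.

357.85 Hz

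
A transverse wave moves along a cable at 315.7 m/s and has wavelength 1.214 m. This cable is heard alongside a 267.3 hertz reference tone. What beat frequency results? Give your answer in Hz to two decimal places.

Source frequency f = v/λ = 315.7/1.214 = 260.0494 Hz.
f_beat = |260.0494 − 267.3| = 7.25 Hz.

7.25 Hz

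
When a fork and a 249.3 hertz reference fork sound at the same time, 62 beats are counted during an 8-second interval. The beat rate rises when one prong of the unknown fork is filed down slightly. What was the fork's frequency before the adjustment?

Beat frequency = 62/8 = 7.75 Hz.
|f − 249.3| = 7.75, so the fork was at either 241.55 Hz or 257.05 Hz.
Filing a prong removes mass and raises the fork's frequency; the adjustment raises the fork's frequency.
The beat rate rose, so the adjustment moved the fork further from 249.3 Hz — it was already above the reference.

257.05 Hz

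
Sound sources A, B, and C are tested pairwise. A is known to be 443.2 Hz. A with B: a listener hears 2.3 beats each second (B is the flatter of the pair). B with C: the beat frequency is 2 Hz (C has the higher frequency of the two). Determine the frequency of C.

B is below A, so f_B = 443.2 − 2.3 = 440.9 Hz.
C is above B, so f_C = 440.9 + 2 = 442.9 Hz.

442.9 Hz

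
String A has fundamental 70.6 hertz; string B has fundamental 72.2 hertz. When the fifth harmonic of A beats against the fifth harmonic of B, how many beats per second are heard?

Fifth harmonic of the first: 5·70.6 = 353.0 Hz.
Fifth harmonic of the second: 5·72.2 = 361.0 Hz.
f_beat = |353.0 − 361.0| = 8.0 Hz.

8.0 Hz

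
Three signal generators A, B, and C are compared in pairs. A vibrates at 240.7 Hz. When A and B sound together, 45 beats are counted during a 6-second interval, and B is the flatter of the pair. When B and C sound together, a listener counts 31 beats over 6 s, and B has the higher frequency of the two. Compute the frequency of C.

228.0333 Hz

A–B: Beat frequency = 45/6 = 7.5 Hz.
B is below A, so f_B = 240.7 − 7.5 = 233.2 Hz.
B–C: Beat frequency = 31/6 = 5.1667 Hz.
C is below B, so f_C = 233.2 − 5.1667 = 228.0333 Hz.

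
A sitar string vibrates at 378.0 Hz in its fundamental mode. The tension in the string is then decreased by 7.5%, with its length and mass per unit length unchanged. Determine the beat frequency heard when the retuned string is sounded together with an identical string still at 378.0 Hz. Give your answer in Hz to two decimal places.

For a string, f ∝ √T, so the new frequency is 378.0·√0.925 = 363.5488 Hz.
f_beat = |363.5488 − 378.0| = 14.45 Hz.

14.45 Hz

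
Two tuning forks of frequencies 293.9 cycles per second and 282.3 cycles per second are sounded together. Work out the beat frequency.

Beats arise from superposition of two nearby frequencies; the beat rate is |f₁ − f₂|.
|293.9 − 282.3| = 11.6 Hz.

11.6 Hz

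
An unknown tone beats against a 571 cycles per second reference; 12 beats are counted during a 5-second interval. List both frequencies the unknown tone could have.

568.6 Hz or 573.4 Hz

Beat frequency = 12/5 = 2.4 Hz.
|f − 571| = 2.4, so f = 571 ± 2.4.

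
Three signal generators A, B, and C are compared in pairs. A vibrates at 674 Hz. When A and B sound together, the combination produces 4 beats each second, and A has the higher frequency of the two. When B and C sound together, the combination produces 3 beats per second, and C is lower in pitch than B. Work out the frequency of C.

B is below A, so f_B = 674 − 4 = 670 Hz.
C is below B, so f_C = 670 − 3 = 667 Hz.

667 Hz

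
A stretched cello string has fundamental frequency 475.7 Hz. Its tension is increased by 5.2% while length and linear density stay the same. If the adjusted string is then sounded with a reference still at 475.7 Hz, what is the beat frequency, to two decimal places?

12.21 Hz

For a string, f ∝ √T, so the new frequency is 475.7·√1.052 = 487.9115 Hz.
f_beat = |487.9115 − 475.7| = 12.21 Hz.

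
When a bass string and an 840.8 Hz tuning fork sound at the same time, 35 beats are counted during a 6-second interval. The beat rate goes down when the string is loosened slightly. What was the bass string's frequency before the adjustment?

Beat frequency = 35/6 = 5.8333 Hz.
|f − 840.8| = 5.8333, so the bass string was at either 834.9667 Hz or 846.6333 Hz.
Reducing tension lowers a string's frequency; the adjustment lowers the bass string's frequency.
The beat rate fell, so the adjustment moved the bass string toward 840.8 Hz — it must have started above the reference.

846.6333 Hz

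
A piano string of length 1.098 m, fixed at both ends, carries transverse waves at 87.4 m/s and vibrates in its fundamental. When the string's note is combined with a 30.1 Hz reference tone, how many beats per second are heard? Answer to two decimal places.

For a string fixed at both ends, f_n = n·v/(2L) = 1·87.4/(2·1.098) = 39.7996 Hz.
f_beat = |39.7996 − 30.1| = 9.70 Hz.

9.70 Hz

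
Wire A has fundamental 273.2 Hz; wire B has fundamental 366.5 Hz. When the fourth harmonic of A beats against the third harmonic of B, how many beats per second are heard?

6.7 Hz

Fourth harmonic of the first: 4·273.2 = 1092.8 Hz.
Third harmonic of the second: 3·366.5 = 1099.5 Hz.
f_beat = |1092.8 − 1099.5| = 6.7 Hz.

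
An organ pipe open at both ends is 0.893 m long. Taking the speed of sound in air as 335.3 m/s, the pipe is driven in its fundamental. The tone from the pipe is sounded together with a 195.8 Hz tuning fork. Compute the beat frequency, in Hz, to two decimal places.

8.06 Hz

Open pipe: f_n = n·v/(2L) = 1·335.3/(2·0.893) = 187.7380 Hz.
f_beat = |187.7380 − 195.8| = 8.06 Hz.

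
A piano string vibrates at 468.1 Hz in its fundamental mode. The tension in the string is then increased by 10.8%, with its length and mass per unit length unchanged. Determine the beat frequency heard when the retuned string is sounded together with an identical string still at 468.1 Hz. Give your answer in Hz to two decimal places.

For a string, f ∝ √T, so the new frequency is 468.1·√1.108 = 492.7295 Hz.
f_beat = |492.7295 − 468.1| = 24.63 Hz.

24.63 Hz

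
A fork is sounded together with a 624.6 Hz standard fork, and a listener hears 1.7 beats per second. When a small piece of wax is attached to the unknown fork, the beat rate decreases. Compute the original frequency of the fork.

|f − 624.6| = 1.7, so the fork was at either 622.9 Hz or 626.3 Hz.
Loading a fork with wax lowers its frequency; the adjustment lowers the fork's frequency.
The beat rate fell, so the adjustment moved the fork toward 624.6 Hz — it must have started above the reference.

626.3 Hz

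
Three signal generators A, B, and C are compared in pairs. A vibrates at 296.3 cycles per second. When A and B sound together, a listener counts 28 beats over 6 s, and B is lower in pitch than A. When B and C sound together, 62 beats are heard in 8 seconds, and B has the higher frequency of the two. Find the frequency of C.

283.8833 Hz

A–B: Beat frequency = 28/6 = 4.6667 Hz.
B is below A, so f_B = 296.3 − 4.6667 = 291.6333 Hz.
B–C: Beat frequency = 62/8 = 7.75 Hz.
C is below B, so f_C = 291.6333 − 7.75 = 283.8833 Hz.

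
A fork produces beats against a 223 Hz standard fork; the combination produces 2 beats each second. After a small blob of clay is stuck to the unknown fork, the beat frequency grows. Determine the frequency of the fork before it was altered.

221 Hz

|f − 223| = 2, so the fork was at either 221 Hz or 225 Hz.
Adding mass to a fork lowers its frequency; the adjustment lowers the fork's frequency.
The beat rate rose, so the adjustment moved the fork further from 223 Hz — it was already below the reference.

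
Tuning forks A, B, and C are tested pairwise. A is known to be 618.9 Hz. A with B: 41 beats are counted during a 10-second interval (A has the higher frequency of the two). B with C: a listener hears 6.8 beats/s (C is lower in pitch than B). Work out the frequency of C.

608 Hz

A–B: Beat frequency = 41/10 = 4.1 Hz.
B is below A, so f_B = 618.9 − 4.1 = 614.8 Hz.
C is below B, so f_C = 614.8 − 6.8 = 608 Hz.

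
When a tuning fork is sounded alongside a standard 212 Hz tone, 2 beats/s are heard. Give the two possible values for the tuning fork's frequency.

|f − 212| = 2, so f = 212 ± 2.

210 Hz or 214 Hz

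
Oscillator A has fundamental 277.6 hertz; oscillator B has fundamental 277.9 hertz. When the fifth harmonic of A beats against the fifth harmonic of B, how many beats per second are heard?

Fifth harmonic of the first: 5·277.6 = 1388.0 Hz.
Fifth harmonic of the second: 5·277.9 = 1389.5 Hz.
f_beat = |1388.0 − 1389.5| = 1.5 Hz.

1.5 Hz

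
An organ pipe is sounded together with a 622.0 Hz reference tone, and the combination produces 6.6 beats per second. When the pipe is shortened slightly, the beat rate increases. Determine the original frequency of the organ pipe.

628.6 Hz

|f − 622.0| = 6.6, so the organ pipe was at either 615.4 Hz or 628.6 Hz.
A shorter pipe has a higher fundamental; the adjustment raises the organ pipe's frequency.
The beat rate rose, so the adjustment moved the organ pipe further from 622.0 Hz — it was already above the reference.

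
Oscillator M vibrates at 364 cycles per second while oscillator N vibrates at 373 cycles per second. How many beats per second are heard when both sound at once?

f_beat = |f₁ − f₂|.
|364 − 373| = 9 Hz.

9 Hz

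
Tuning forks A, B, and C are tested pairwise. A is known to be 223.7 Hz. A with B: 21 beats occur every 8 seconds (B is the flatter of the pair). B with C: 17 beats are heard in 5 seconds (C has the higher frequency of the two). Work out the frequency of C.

224.475 Hz

A–B: Beat frequency = 21/8 = 2.625 Hz.
B is below A, so f_B = 223.7 − 2.625 = 221.075 Hz.
B–C: Beat frequency = 17/5 = 3.4 Hz.
C is above B, so f_C = 221.075 + 3.4 = 224.475 Hz.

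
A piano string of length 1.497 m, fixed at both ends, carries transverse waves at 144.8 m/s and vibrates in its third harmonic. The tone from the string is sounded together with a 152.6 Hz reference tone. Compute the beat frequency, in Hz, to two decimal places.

7.51 Hz

For a string fixed at both ends, f_n = n·v/(2L) = 3·144.8/(2·1.497) = 145.0902 Hz.
f_beat = |145.0902 − 152.6| = 7.51 Hz.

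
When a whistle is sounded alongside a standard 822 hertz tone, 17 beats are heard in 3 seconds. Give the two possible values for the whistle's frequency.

816.3333 Hz or 827.6667 Hz

Beat frequency = 17/3 = 5.6667 Hz.
|f − 822| = 5.6667, so f = 822 ± 5.6667.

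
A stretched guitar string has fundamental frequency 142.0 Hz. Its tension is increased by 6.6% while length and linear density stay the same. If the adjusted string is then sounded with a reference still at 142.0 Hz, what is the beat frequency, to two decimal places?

For a string, f ∝ √T, so the new frequency is 142.0·√1.066 = 146.6111 Hz.
f_beat = |146.6111 − 142.0| = 4.61 Hz.

4.61 Hz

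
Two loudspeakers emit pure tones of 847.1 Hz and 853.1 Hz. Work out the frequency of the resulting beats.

Beats arise from superposition of two nearby frequencies; the beat rate is |f₁ − f₂|.
|847.1 − 853.1| = 6 Hz.

6 Hz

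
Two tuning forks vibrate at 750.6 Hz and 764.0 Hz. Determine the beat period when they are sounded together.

f_beat = |750.6 − 764.0| = 13.4 Hz.
Beat period T = 1 / f_beat = 1 / 13.4 s.

0.075 s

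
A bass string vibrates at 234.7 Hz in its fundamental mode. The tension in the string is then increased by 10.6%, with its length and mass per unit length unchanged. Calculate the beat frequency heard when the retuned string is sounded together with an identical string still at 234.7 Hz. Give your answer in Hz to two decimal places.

For a string, f ∝ √T, so the new frequency is 234.7·√1.106 = 246.8259 Hz.
f_beat = |246.8259 − 234.7| = 12.13 Hz.

12.13 Hz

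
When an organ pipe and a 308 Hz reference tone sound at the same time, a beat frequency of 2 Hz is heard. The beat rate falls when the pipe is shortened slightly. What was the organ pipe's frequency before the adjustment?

306 Hz

|f − 308| = 2, so the organ pipe was at either 306 Hz or 310 Hz.
A shorter pipe has a higher fundamental; the adjustment raises the organ pipe's frequency.
The beat rate fell, so the adjustment moved the organ pipe toward 308 Hz — it must have started below the reference.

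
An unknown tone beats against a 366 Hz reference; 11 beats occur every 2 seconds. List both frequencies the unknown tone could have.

360.5 Hz or 371.5 Hz

Beat frequency = 11/2 = 5.5 Hz.
|f − 366| = 5.5, so f = 366 ± 5.5.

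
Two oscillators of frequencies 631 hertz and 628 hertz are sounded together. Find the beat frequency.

3 Hz

The beat frequency equals the magnitude of the frequency difference.
|631 − 628| = 3 Hz.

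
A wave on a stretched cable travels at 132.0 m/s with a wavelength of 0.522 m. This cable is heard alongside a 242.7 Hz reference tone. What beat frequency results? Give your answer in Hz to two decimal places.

10.17 Hz

Source frequency f = v/λ = 132.0/0.522 = 252.8736 Hz.
f_beat = |252.8736 − 242.7| = 10.17 Hz.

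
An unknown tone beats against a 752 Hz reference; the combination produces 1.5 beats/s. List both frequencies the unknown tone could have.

|f − 752| = 1.5, so f = 752 ± 1.5.

750.5 Hz or 753.5 Hz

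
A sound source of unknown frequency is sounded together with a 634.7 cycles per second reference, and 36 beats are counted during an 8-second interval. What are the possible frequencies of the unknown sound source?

630.2 Hz or 639.2 Hz

Beat frequency = 36/8 = 4.5 Hz.
|f − 634.7| = 4.5, so f = 634.7 ± 4.5.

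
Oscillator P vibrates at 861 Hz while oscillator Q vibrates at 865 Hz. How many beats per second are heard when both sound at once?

4 Hz

f_beat = |f₁ − f₂|.
|861 − 865| = 4 Hz.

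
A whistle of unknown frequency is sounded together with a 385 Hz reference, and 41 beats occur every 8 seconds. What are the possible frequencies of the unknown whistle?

Beat frequency = 41/8 = 5.125 Hz.
|f − 385| = 5.125, so f = 385 ± 5.125.

379.875 Hz or 390.125 Hz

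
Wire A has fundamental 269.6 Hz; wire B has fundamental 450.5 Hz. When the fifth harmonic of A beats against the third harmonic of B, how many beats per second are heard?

Fifth harmonic of the first: 5·269.6 = 1348.0 Hz.
Third harmonic of the second: 3·450.5 = 1351.5 Hz.
f_beat = |1348.0 − 1351.5| = 3.5 Hz.

3.5 Hz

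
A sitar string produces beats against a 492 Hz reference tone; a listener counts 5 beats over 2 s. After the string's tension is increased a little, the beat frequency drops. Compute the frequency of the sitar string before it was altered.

Beat frequency = 5/2 = 2.5 Hz.
|f − 492| = 2.5, so the sitar string was at either 489.5 Hz or 494.5 Hz.
Higher tension means higher frequency; the adjustment raises the sitar string's frequency.
The beat rate fell, so the adjustment moved the sitar string toward 492 Hz — it must have started below the reference.

489.5 Hz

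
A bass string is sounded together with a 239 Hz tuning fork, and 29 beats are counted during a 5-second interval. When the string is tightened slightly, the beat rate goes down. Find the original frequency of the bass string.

233.2 Hz

Beat frequency = 29/5 = 5.8 Hz.
|f − 239| = 5.8, so the bass string was at either 233.2 Hz or 244.8 Hz.
Increasing tension raises a string's frequency; the adjustment raises the bass string's frequency.
The beat rate fell, so the adjustment moved the bass string toward 239 Hz — it must have started below the reference.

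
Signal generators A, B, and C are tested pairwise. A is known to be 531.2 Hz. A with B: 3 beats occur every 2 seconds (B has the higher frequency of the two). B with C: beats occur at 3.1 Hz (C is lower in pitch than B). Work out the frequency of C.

A–B: Beat frequency = 3/2 = 1.5 Hz.
B is above A, so f_B = 531.2 + 1.5 = 532.7 Hz.
C is below B, so f_C = 532.7 − 3.1 = 529.6 Hz.

529.6 Hz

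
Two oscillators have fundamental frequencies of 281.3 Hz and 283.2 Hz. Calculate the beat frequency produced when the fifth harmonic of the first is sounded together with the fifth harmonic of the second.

Fifth harmonic of the first: 5·281.3 = 1406.5 Hz.
Fifth harmonic of the second: 5·283.2 = 1416.0 Hz.
f_beat = |1406.5 − 1416.0| = 9.5 Hz.

9.5 Hz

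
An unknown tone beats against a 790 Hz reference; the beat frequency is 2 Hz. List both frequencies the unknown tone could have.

788 Hz or 792 Hz

|f − 790| = 2, so f = 790 ± 2.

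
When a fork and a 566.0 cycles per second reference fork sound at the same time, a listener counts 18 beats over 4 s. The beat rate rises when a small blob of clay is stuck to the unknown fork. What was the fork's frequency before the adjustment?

561.5 Hz

Beat frequency = 18/4 = 4.5 Hz.
|f − 566.0| = 4.5, so the fork was at either 561.5 Hz or 570.5 Hz.
Adding mass to a fork lowers its frequency; the adjustment lowers the fork's frequency.
The beat rate rose, so the adjustment moved the fork further from 566.0 Hz — it was already below the reference.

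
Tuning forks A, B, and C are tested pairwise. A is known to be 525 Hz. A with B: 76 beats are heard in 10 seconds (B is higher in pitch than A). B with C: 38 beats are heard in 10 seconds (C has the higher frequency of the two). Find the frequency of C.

536.4 Hz

A–B: Beat frequency = 76/10 = 7.6 Hz.
B is above A, so f_B = 525 + 7.6 = 532.6 Hz.
B–C: Beat frequency = 38/10 = 3.8 Hz.
C is above B, so f_C = 532.6 + 3.8 = 536.4 Hz.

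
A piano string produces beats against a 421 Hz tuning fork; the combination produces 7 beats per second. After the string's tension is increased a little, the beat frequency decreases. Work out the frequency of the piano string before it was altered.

414 Hz

|f − 421| = 7, so the piano string was at either 414 Hz or 428 Hz.
Higher tension means higher frequency; the adjustment raises the piano string's frequency.
The beat rate fell, so the adjustment moved the piano string toward 421 Hz — it must have started below the reference.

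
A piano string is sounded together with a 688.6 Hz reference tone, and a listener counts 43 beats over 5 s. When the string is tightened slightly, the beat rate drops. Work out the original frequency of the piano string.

680 Hz

Beat frequency = 43/5 = 8.6 Hz.
|f − 688.6| = 8.6, so the piano string was at either 680 Hz or 697.2 Hz.
Increasing tension raises a string's frequency; the adjustment raises the piano string's frequency.
The beat rate fell, so the adjustment moved the piano string toward 688.6 Hz — it must have started below the reference.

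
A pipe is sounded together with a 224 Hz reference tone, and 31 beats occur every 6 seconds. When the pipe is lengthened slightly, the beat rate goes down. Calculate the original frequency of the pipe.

Beat frequency = 31/6 = 5.1667 Hz.
|f − 224| = 5.1667, so the pipe was at either 218.8333 Hz or 229.1667 Hz.
A longer pipe has a lower fundamental; the adjustment lowers the pipe's frequency.
The beat rate fell, so the adjustment moved the pipe toward 224 Hz — it must have started above the reference.

229.1667 Hz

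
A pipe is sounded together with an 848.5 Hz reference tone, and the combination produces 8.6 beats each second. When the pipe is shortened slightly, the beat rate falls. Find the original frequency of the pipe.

|f − 848.5| = 8.6, so the pipe was at either 839.9 Hz or 857.1 Hz.
A shorter pipe has a higher fundamental; the adjustment raises the pipe's frequency.
The beat rate fell, so the adjustment moved the pipe toward 848.5 Hz — it must have started below the reference.

839.9 Hz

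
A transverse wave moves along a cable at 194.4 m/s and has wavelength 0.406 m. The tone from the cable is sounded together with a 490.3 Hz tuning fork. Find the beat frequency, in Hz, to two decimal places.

Source frequency f = v/λ = 194.4/0.406 = 478.8177 Hz.
f_beat = |478.8177 − 490.3| = 11.48 Hz.

11.48 Hz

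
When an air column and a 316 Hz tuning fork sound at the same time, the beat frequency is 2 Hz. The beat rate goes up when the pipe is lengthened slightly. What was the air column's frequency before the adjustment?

314 Hz

|f − 316| = 2, so the air column was at either 314 Hz or 318 Hz.
A longer pipe has a lower fundamental; the adjustment lowers the air column's frequency.
The beat rate rose, so the adjustment moved the air column further from 316 Hz — it was already below the reference.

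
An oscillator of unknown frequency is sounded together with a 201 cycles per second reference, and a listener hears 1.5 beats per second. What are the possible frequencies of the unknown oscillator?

|f − 201| = 1.5, so f = 201 ± 1.5.

199.5 Hz or 202.5 Hz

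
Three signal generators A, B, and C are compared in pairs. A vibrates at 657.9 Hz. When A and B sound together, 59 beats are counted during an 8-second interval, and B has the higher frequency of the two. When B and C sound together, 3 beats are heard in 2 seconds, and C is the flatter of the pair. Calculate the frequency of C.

663.775 Hz

A–B: Beat frequency = 59/8 = 7.375 Hz.
B is above A, so f_B = 657.9 + 7.375 = 665.275 Hz.
B–C: Beat frequency = 3/2 = 1.5 Hz.
C is below B, so f_C = 665.275 − 1.5 = 663.775 Hz.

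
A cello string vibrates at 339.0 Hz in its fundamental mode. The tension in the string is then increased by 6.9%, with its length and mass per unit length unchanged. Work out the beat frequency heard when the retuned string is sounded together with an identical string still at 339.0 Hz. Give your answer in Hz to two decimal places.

11.50 Hz

For a string, f ∝ √T, so the new frequency is 339.0·√1.069 = 350.5004 Hz.
f_beat = |350.5004 − 339.0| = 11.50 Hz.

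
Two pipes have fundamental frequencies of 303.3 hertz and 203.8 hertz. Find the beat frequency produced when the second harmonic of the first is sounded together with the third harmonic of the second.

4.8 Hz

Second harmonic of the first: 2·303.3 = 606.6 Hz.
Third harmonic of the second: 3·203.8 = 611.4 Hz.
f_beat = |606.6 − 611.4| = 4.8 Hz.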